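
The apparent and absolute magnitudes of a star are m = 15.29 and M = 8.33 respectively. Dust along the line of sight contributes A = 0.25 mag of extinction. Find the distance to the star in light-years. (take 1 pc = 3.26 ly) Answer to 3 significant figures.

d ≈ 717 ly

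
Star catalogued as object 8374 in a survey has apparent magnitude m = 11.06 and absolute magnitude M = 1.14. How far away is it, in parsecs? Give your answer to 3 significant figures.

d ≈ 964 pc

μ = m − M = 9.920
m − M = 5 log₁₀ d − 5
log₁₀ d = (m − M)/5 + 1 = 2.9840
d = 10^2.9840 = 963.8 pc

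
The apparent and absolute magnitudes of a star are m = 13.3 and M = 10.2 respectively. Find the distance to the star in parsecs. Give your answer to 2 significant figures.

d ≈ 42 pc

Distance modulus: m − M = 13.3 − (10.2) = 3.100
m − M = 5 log₁₀ d − 5
log₁₀ d = (m − M)/5 + 1 = 1.6200
d = 10^1.6200 = 41.69 pc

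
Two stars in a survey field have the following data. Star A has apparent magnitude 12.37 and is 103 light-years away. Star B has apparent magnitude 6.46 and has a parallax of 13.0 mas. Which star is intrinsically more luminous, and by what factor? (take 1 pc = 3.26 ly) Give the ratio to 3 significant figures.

Star B is more luminous, by a factor of 1370.

Star A: d = 103 ly / 3.26 = 31.60 pc
Star A: M = m − 5 log₁₀ d + 5 = 12.37 − 5·1.4996 + 5 = 9.872
Star B: p = 13.0 mas = 0.0130″ → d = 1/p = 76.92 pc
Star B: M = m − 5 log₁₀ d + 5 = 6.46 − 5·1.8861 + 5 = 2.030
ΔM = M_A − M_B = 9.872 − (2.030) = 7.842; smaller M is more luminous → Star B.
L ratio = 10^(0.4 |ΔM|) = 10^3.137 = 1370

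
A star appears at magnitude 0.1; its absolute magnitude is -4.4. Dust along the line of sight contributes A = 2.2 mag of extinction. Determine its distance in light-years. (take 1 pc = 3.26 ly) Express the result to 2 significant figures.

d ≈ 94 ly

m − M = 5 log₁₀(d/10 pc) + A  ⇒  0.1 − (-4.4) − 2.2 = 5 log₁₀(d/10)
2.300 = 5 log₁₀(d/10)
log₁₀ d = (m − M − A)/5 + 1 = 1.4600
d = 10^1.4600 = 28.84 pc
= 94.02 ly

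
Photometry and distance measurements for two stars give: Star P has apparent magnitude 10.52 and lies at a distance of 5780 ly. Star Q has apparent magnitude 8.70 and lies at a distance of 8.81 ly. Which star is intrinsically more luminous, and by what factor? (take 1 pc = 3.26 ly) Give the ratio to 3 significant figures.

Star P: d = 5780 ly / 3.26 = 1773 pc
Star P: M = m − 5 log₁₀ d + 5 = 10.52 − 5·3.2487 + 5 = -0.724
Star Q: d = 8.81 ly / 3.26 = 2.702 pc
Star Q: M = m − 5 log₁₀ d + 5 = 8.70 − 5·0.4318 + 5 = 11.541
ΔM = M_P − M_Q = -0.724 − (11.541) = -12.265; smaller M is more luminous → Star P.
L ratio = 10^(0.4 |ΔM|) = 10^4.906 = 80520

Star P is more luminous, by a factor of 80500.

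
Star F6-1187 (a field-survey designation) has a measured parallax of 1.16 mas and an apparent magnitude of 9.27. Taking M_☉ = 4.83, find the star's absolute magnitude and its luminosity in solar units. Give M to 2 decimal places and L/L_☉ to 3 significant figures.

M ≈ -0.41; L/L_☉ ≈ 124

d = 1/p = 1000/1.16 mas = 862.1 pc
M = m − 5 log₁₀ d + 5 = 9.27 − 5·2.9355 + 5 = -0.408
M − M_☉ = -0.408 − 4.83 = -5.238
L/L_☉ = 10^(−0.4 × -5.238) = 124.5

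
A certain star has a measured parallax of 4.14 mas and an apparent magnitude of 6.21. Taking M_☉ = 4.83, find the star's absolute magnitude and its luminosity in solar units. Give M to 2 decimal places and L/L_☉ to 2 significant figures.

M ≈ -0.70; L/L_☉ ≈ 160

d = 1/p = 1000/4.14 mas = 241.5 pc
M = m − 5 log₁₀ d + 5 = 6.21 − 5·2.3830 + 5 = -0.705
M − M_☉ = -0.705 − 4.83 = -5.535
L/L_☉ = 10^(−0.4 × -5.535) = 163.7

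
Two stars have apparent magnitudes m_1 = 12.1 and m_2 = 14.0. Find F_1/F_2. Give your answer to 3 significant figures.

Δm = 12.1 − (14.0) = -1.9
Flux ratio = 10^(−0.4 Δm) = 10^(−0.4 × -1.9) = 10^0.760 = 5.754

F_1/F_2 ≈ 5.75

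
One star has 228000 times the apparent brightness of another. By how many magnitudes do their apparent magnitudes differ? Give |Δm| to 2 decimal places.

|Δm| ≈ 13.39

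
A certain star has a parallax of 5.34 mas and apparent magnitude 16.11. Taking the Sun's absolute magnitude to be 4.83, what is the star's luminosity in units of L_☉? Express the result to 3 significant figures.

L/L_☉ ≈ 0.0108

d = 1/p = 1000/5.34 mas = 187.3 pc
M = m − 5 log₁₀ d + 5 = 16.11 − 5·2.2725 + 5 = 9.748
M − M_☉ = 9.748 − 4.83 = 4.918
L/L_☉ = 10^(−0.4 × 4.918) = 0.01079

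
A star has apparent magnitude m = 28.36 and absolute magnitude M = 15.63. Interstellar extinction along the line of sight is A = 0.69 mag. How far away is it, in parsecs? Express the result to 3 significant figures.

m − M = 5 log₁₀(d/10 pc) + A  ⇒  28.36 − (15.63) − 0.69 = 5 log₁₀(d/10)
12.040 = 5 log₁₀(d/10)
log₁₀ d = (m − M − A)/5 + 1 = 3.4080
d = 10^3.4080 = 2559 pc

d ≈ 2560 pc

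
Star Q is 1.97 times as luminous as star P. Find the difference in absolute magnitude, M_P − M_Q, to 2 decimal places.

M_P − M_Q ≈ 0.74

Pogson: ΔM = −2.5 log₁₀(ratio) = −2.5 log₁₀(1.97) = −2.5 × 0.2945 = -0.736
Star Q is brighter so has the smaller magnitude: M_P − M_Q is positive.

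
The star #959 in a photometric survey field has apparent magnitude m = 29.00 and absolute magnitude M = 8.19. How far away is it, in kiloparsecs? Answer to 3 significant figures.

d ≈ 145 kpc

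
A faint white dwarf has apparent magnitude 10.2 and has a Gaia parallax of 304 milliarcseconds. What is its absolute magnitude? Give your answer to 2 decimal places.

M ≈ 12.61

p = 304 mas = 0.304″ → d = 1/p = 3.289 pc
5 log₁₀(d/10 pc) = 5 log₁₀(3.289) − 5 = -2.414
M = m − 5 log₁₀(d/10) = 10.2 + 2.414 = 12.614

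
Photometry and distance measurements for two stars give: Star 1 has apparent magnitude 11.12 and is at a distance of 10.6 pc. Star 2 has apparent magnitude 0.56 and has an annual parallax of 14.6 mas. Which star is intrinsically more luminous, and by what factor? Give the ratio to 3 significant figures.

Star 1: M = m − 5 log₁₀ d + 5 = 11.12 − 5·1.0253 + 5 = 10.993
Star 2: p = 14.6 mas = 0.0146″ → d = 1/p = 68.49 pc
Star 2: M = m − 5 log₁₀ d + 5 = 0.56 − 5·1.8356 + 5 = -3.618
ΔM = M_1 − M_2 = 10.993 − (-3.618) = 14.612; smaller M is more luminous → Star 2.
L ratio = 10^(0.4 |ΔM|) = 10^5.845 = 699300

Star 2 is more luminous, by a factor of 699000.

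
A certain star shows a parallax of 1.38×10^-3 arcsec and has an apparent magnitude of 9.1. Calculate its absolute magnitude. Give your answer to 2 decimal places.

M ≈ -0.20

d = 1/p = 1/1.38×10^-3″ = 724.6 pc
5 log₁₀(d/10 pc) = 5 log₁₀(724.6) − 5 = 9.301
M = m − 5 log₁₀(d/10) = 9.1 − 9.301 = -0.201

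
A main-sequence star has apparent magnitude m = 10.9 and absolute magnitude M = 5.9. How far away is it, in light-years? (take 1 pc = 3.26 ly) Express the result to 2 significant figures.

d ≈ 330 ly

μ = m − M = 5.000
m − M = 5 log₁₀ d − 5
log₁₀ d = (m − M)/5 + 1 = 2.0000
d = 10^2.0000 = 100.0 pc
= 326.0 ly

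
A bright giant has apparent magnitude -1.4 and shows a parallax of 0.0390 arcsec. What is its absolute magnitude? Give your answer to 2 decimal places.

d = 1/p = 1/0.0390″ = 25.64 pc
5 log₁₀(d/10 pc) = 5 log₁₀(25.64) − 5 = 2.045
M = m − 5 log₁₀(d/10) = -1.4 − 2.045 = -3.445

M ≈ -3.44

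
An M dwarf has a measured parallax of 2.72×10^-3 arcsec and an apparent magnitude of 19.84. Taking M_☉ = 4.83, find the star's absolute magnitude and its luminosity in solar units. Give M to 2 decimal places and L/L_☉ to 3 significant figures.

M ≈ 12.01; L/L_☉ ≈ 1.34×10^-3

d = 1/p = 1/2.72×10^-3″ = 367.6 pc
M = m − 5 log₁₀ d + 5 = 19.84 − 5·2.5654 + 5 = 12.013
M − M_☉ = 12.013 − 4.83 = 7.183
L/L_☉ = 10^(−0.4 × 7.183) = 1.339×10^-3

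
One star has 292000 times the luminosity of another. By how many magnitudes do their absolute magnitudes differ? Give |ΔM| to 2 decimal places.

|ΔM| ≈ 13.66

Pogson: ΔM = −2.5 log₁₀(ratio) = −2.5 log₁₀(292000) = −2.5 × 5.4654 = -13.663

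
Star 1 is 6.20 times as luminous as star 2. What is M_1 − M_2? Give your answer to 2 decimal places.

M_1 − M_2 ≈ -1.98

Pogson: ΔM = −2.5 log₁₀(ratio) = −2.5 log₁₀(6.20) = −2.5 × 0.7924 = -1.981
Star 1 is brighter, so it has the smaller magnitude: the difference is negative.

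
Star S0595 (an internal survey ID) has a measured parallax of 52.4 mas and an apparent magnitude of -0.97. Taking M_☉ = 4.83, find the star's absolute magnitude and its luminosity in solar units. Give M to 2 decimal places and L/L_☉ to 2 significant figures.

M ≈ -2.37; L/L_☉ ≈ 760

d = 1/p = 1000/52.4 mas = 19.08 pc
M = m − 5 log₁₀ d + 5 = -0.97 − 5·1.2807 + 5 = -2.373
M − M_☉ = -2.373 − 4.83 = -7.203
L/L_☉ = 10^(−0.4 × -7.203) = 760.9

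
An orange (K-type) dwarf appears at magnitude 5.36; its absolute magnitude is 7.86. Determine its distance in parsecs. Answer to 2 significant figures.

d ≈ 3.2 pc

μ = m − M = -2.500
m − M = 5 log₁₀ d − 5
log₁₀ d = (m − M)/5 + 1 = 0.5000
d = 10^0.5000 = 3.162 pc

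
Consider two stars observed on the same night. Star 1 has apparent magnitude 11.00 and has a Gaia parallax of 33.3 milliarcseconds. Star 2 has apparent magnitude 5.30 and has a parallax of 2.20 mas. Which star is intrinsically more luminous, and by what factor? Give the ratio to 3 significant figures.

Star 2 is more luminous, by a factor of 43700.

Star 1: p = 33.3 mas = 0.0333″ → d = 1/p = 30.03 pc
Star 1: M = m − 5 log₁₀ d + 5 = 11.00 − 5·1.4776 + 5 = 8.612
Star 2: p = 2.20 mas = 2.20×10^-3″ → d = 1/p = 454.5 pc
Star 2: M = m − 5 log₁₀ d + 5 = 5.30 − 5·2.6576 + 5 = -2.988
ΔM = M_1 − M_2 = 8.612 − (-2.988) = 11.600; smaller M is more luminous → Star 2.
L ratio = 10^(0.4 |ΔM|) = 10^4.640 = 43660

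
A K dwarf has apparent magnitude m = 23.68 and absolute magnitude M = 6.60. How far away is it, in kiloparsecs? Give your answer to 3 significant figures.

d ≈ 26.1 kpc

μ = m − M = 17.080
m − M = 5 log₁₀ d − 5
log₁₀ d = (m − M)/5 + 1 = 4.4160
d = 10^4.4160 = 26060 pc
= 26.06 kpc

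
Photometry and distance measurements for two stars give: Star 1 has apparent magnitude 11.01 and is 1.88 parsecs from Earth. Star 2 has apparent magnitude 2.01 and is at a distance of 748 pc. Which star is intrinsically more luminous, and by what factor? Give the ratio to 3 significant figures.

Star 2 is more luminous, by a factor of 6.30×10^8.

Star 1: M = m − 5 log₁₀ d + 5 = 11.01 − 5·0.2742 + 5 = 14.639
Star 2: M = m − 5 log₁₀ d + 5 = 2.01 − 5·2.8739 + 5 = -7.360
ΔM = M_1 − M_2 = 14.639 − (-7.360) = 21.999; smaller M is more luminous → Star 2.
L ratio = 10^(0.4 |ΔM|) = 10^8.799 = 6.302×10^8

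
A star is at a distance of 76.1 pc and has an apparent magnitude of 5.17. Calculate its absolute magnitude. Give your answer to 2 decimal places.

M ≈ 0.76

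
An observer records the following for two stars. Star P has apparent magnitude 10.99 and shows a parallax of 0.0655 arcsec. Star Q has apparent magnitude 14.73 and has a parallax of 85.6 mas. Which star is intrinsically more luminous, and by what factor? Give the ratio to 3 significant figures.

Star P is more luminous, by a factor of 53.5.

Star P: d = 1/p = 1/0.0655″ = 15.27 pc
Star P: M = m − 5 log₁₀ d + 5 = 10.99 − 5·1.1838 + 5 = 10.071
Star Q: p = 85.6 mas = 0.0856″ → d = 1/p = 11.68 pc
Star Q: M = m − 5 log₁₀ d + 5 = 14.73 − 5·1.0675 + 5 = 14.392
ΔM = M_P − M_Q = 10.071 − (14.392) = -4.321; smaller M is more luminous → Star P.
L ratio = 10^(0.4 |ΔM|) = 10^1.728 = 53.51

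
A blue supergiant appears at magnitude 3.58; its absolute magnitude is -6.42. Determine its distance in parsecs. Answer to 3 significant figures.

d ≈ 1000 pc

Distance modulus: m − M = 3.58 − (-6.42) = 10.000
m − M = 5 log₁₀ d − 5
log₁₀ d = (m − M)/5 + 1 = 3.0000
d = 10^3.0000 = 1000 pc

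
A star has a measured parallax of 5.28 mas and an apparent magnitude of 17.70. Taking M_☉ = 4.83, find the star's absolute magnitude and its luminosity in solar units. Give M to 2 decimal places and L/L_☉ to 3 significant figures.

M ≈ 11.31; L/L_☉ ≈ 2.55×10^-3

d = 1/p = 1000/5.28 mas = 189.4 pc
M = m − 5 log₁₀ d + 5 = 17.70 − 5·2.2774 + 5 = 11.313
M − M_☉ = 11.313 − 4.83 = 6.483
L/L_☉ = 10^(−0.4 × 6.483) = 2.551×10^-3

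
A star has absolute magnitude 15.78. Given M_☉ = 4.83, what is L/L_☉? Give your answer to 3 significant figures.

L/L_☉ ≈ 4.17×10^-5

M − M_☉ = 15.78 − 4.83 = 10.950
L/L_☉ = 10^(−0.4 (M − M_☉)) = 10^-4.380 = 4.169×10^-5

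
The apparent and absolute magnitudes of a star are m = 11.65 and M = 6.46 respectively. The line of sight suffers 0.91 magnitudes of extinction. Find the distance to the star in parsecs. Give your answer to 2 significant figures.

m − M = 5 log₁₀(d/10 pc) + A  ⇒  11.65 − (6.46) − 0.91 = 5 log₁₀(d/10)
4.280 = 5 log₁₀(d/10)
log₁₀ d = (m − M − A)/5 + 1 = 1.8560
d = 10^1.8560 = 71.78 pc

d ≈ 72 pc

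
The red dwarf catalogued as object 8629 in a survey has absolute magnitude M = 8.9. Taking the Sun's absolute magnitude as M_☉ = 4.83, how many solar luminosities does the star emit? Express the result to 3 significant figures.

M − M_☉ = 8.9 − 4.83 = 4.070
L/L_☉ = 10^(−0.4 (M − M_☉)) = 10^-1.628 = 0.02355

L/L_☉ ≈ 0.0236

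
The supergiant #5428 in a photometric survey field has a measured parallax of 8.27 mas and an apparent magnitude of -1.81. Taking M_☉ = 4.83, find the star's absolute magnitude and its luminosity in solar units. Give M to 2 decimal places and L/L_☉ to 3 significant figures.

M ≈ -7.22; L/L_☉ ≈ 66200

d = 1/p = 1000/8.27 mas = 120.9 pc
M = m − 5 log₁₀ d + 5 = -1.81 − 5·2.0825 + 5 = -7.222
M − M_☉ = -7.222 − 4.83 = -12.052
L/L_☉ = 10^(−0.4 × -12.052) = 66220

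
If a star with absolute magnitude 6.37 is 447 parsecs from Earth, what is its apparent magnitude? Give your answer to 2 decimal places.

m ≈ 14.62

m = M + 5 log₁₀ d − 5 = 6.37 + 5·2.6503 − 5 = 14.622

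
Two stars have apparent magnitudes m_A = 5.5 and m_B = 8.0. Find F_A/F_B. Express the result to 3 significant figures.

Magnitude difference = -2.5
Flux ratio = 10^(−0.4 Δm) = 10^(−0.4 × -2.5) = 10^1.000 = 10.00

F_A/F_B ≈ 10.0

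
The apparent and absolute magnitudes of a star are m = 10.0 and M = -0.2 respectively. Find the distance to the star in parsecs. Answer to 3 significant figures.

Distance modulus: m − M = 10.0 − (-0.2) = 10.200
m − M = 5 log₁₀ d − 5
log₁₀ d = (m − M)/5 + 1 = 3.0400
d = 10^3.0400 = 1096 pc

d ≈ 1100 pc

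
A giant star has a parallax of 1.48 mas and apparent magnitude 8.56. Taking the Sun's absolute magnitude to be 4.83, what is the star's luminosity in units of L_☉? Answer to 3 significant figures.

L/L_☉ ≈ 147

d = 1/p = 1000/1.48 mas = 675.7 pc
M = m − 5 log₁₀ d + 5 = 8.56 − 5·2.8297 + 5 = -0.589
M − M_☉ = -0.589 − 4.83 = -5.419
L/L_☉ = 10^(−0.4 × -5.419) = 147.1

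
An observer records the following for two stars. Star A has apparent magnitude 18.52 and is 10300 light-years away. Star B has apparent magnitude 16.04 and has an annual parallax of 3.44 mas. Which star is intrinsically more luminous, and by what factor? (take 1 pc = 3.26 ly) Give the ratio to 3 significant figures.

Star A: d = 10300 ly / 3.26 = 3160 pc
Star A: M = m − 5 log₁₀ d + 5 = 18.52 − 5·3.4996 + 5 = 6.022
Star B: p = 3.44 mas = 3.44×10^-3″ → d = 1/p = 290.7 pc
Star B: M = m − 5 log₁₀ d + 5 = 16.04 − 5·2.4634 + 5 = 8.723
ΔM = M_A − M_B = 6.022 − (8.723) = -2.701; smaller M is more luminous → Star A.
L ratio = 10^(0.4 |ΔM|) = 10^1.080 = 12.03

Star A is more luminous, by a factor of 12.0.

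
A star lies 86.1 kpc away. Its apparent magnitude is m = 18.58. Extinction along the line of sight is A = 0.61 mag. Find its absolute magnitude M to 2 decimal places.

d = 86.1 kpc = 86100 pc
5 log₁₀(d/10 pc) = 5 log₁₀(86100) − 5 = 19.675
M = m − 5 log₁₀(d/10) − A = 18.58 − 19.675 − 0.61 = -1.705

M ≈ -1.71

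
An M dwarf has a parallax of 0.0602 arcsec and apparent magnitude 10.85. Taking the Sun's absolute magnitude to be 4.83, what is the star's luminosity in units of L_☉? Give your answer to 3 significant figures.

L/L_☉ ≈ 0.0108

d = 1/p = 1/0.0602″ = 16.61 pc
M = m − 5 log₁₀ d + 5 = 10.85 − 5·1.2204 + 5 = 9.748
M − M_☉ = 9.748 − 4.83 = 4.918
L/L_☉ = 10^(−0.4 × 4.918) = 0.01078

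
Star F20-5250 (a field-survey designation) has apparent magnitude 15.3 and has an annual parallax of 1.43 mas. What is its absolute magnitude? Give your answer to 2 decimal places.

p = 1.43 mas = 1.43×10^-3″ → d = 1/p = 699.3 pc
5 log₁₀(d/10 pc) = 5 log₁₀(699.3) − 5 = 9.223
M = m − 5 log₁₀(d/10) = 15.3 − 9.223 = 6.077

M ≈ 6.08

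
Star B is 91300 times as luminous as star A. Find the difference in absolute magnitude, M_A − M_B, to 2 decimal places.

M_A − M_B ≈ 12.40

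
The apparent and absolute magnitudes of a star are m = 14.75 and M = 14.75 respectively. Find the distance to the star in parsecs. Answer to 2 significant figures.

Distance modulus: m − M = 14.75 − (14.75) = 0.000
m − M = 5 log₁₀ d − 5
log₁₀ d = (m − M)/5 + 1 = 1.0000
d = 10^1.0000 = 10.00 pc

d ≈ 10 pc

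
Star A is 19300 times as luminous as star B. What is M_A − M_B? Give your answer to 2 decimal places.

Pogson: ΔM = −2.5 log₁₀(ratio) = −2.5 log₁₀(19300) = −2.5 × 4.2856 = -10.714
Star A is brighter, so it has the smaller magnitude: the difference is negative.

M_A − M_B ≈ -10.71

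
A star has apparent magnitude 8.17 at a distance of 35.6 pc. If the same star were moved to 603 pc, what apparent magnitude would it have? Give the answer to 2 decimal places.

m ≈ 14.31

Flux ∝ 1/d², so Δm = 5 log₁₀(d₂/d₁) = 5 log₁₀(603/35.6) = 6.144
m₂ = m₁ + Δm = 8.17 + (6.144) = 14.314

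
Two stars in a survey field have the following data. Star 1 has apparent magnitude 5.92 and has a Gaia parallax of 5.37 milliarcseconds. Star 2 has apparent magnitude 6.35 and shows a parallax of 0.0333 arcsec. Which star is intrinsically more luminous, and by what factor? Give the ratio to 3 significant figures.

Star 1 is more luminous, by a factor of 57.1.

Star 1: p = 5.37 mas = 5.37×10^-3″ → d = 1/p = 186.2 pc
Star 1: M = m − 5 log₁₀ d + 5 = 5.92 − 5·2.2700 + 5 = -0.430
Star 2: d = 1/p = 1/0.0333″ = 30.03 pc
Star 2: M = m − 5 log₁₀ d + 5 = 6.35 − 5·1.4776 + 5 = 3.962
ΔM = M_1 − M_2 = -0.430 − (3.962) = -4.392; smaller M is more luminous → Star 1.
L ratio = 10^(0.4 |ΔM|) = 10^1.757 = 57.14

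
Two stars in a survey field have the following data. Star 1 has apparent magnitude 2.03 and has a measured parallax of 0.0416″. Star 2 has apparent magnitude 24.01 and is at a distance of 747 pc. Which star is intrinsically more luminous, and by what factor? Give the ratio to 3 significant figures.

Star 1 is more luminous, by a factor of 641000.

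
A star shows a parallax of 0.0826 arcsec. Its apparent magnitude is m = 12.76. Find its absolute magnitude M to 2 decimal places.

d = 1/p = 1/0.0826″ = 12.11 pc
5 log₁₀(d/10 pc) = 5 log₁₀(12.11) − 5 = 0.415
M = m − 5 log₁₀(d/10) = 12.76 − 0.415 = 12.345

M ≈ 12.34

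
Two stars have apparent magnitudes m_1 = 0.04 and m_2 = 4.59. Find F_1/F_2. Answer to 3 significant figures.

F_1/F_2 ≈ 66.1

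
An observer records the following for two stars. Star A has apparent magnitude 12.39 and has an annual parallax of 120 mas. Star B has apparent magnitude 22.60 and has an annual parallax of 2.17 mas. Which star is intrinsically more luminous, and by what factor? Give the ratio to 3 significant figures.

Star A: p = 120 mas = 0.120″ → d = 1/p = 8.333 pc
Star A: M = m − 5 log₁₀ d + 5 = 12.39 − 5·0.9208 + 5 = 12.786
Star B: p = 2.17 mas = 2.17×10^-3″ → d = 1/p = 460.8 pc
Star B: M = m − 5 log₁₀ d + 5 = 22.60 − 5·2.6635 + 5 = 14.282
ΔM = M_A − M_B = 12.786 − (14.282) = -1.496; smaller M is more luminous → Star A.
L ratio = 10^(0.4 |ΔM|) = 10^0.599 = 3.968

Star A is more luminous, by a factor of 3.97.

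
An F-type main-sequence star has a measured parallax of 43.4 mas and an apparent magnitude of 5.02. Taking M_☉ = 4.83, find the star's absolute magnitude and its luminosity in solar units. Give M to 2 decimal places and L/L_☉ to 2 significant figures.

M ≈ 3.21; L/L_☉ ≈ 4.5

d = 1/p = 1000/43.4 mas = 23.04 pc
M = m − 5 log₁₀ d + 5 = 5.02 − 5·1.3625 + 5 = 3.207
M − M_☉ = 3.207 − 4.83 = -1.623
L/L_☉ = 10^(−0.4 × -1.623) = 4.457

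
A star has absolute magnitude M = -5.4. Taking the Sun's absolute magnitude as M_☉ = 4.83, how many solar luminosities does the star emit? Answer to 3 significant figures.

M − M_☉ = -5.4 − 4.83 = -10.230
L/L_☉ = 10^(−0.4 (M − M_☉)) = 10^4.092 = 12360

L/L_☉ ≈ 12400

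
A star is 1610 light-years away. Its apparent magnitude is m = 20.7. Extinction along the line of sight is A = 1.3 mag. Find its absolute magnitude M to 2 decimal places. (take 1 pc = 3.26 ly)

M ≈ 10.93

d = 1610 ly / 3.26 = 493.9 pc
5 log₁₀(d/10 pc) = 5 log₁₀(493.9) − 5 = 8.468
M = m − 5 log₁₀(d/10) − A = 20.7 − 8.468 − 1.3 = 10.932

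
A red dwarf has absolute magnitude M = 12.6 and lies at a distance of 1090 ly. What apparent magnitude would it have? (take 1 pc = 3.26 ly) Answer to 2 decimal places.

m ≈ 20.22

d = 1090 ly / 3.26 = 334.4 pc
m = M + 5 log₁₀ d − 5 = 12.6 + 5·2.5242 − 5 = 20.221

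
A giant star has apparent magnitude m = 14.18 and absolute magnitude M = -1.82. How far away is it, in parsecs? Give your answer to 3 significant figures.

μ = m − M = 16.000
m − M = 5 log₁₀ d − 5
log₁₀ d = (m − M)/5 + 1 = 4.2000
d = 10^4.2000 = 15850 pc

d ≈ 15800 pc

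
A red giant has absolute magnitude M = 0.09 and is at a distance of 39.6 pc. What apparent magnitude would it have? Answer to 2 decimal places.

m ≈ 3.08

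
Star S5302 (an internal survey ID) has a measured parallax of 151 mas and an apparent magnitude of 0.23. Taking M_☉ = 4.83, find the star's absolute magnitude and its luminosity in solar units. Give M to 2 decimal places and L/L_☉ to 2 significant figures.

M ≈ 1.12; L/L_☉ ≈ 30

d = 1/p = 1000/151 mas = 6.623 pc
M = m − 5 log₁₀ d + 5 = 0.23 − 5·0.8210 + 5 = 1.125
M − M_☉ = 1.125 − 4.83 = -3.705
L/L_☉ = 10^(−0.4 × -3.705) = 30.34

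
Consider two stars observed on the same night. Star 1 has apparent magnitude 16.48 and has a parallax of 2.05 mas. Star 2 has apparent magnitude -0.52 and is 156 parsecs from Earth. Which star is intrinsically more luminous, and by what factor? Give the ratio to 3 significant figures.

Star 1: p = 2.05 mas = 2.05×10^-3″ → d = 1/p = 487.8 pc
Star 1: M = m − 5 log₁₀ d + 5 = 16.48 − 5·2.6882 + 5 = 8.039
Star 2: M = m − 5 log₁₀ d + 5 = -0.52 − 5·2.1931 + 5 = -6.486
ΔM = M_1 − M_2 = 8.039 − (-6.486) = 14.524; smaller M is more luminous → Star 2.
L ratio = 10^(0.4 |ΔM|) = 10^5.810 = 645300

Star 2 is more luminous, by a factor of 645000.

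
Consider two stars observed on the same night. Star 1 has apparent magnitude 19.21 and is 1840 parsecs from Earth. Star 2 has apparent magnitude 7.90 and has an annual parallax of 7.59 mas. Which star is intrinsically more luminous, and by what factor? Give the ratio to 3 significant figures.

Star 2 is more luminous, by a factor of 171.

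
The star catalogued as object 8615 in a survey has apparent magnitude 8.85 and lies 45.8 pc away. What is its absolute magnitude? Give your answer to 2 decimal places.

M ≈ 5.55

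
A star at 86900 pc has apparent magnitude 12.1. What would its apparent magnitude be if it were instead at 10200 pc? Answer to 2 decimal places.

m ≈ 7.45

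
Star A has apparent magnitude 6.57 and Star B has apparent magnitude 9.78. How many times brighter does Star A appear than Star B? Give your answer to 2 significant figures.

Magnitude difference = -3.21
Flux ratio = 10^(−0.4 Δm) = 10^(−0.4 × -3.21) = 10^1.284 = 19.23

19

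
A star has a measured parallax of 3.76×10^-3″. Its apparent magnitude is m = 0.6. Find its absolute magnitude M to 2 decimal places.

d = 1/p = 1/3.76×10^-3″ = 266.0 pc
5 log₁₀(d/10 pc) = 5 log₁₀(266.0) − 5 = 7.124
M = m − 5 log₁₀(d/10) = 0.6 − 7.124 = -6.524

M ≈ -6.52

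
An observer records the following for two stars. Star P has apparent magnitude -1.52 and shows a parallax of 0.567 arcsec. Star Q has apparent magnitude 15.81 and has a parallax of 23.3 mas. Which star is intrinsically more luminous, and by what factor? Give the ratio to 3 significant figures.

Star P is more luminous, by a factor of 14400.

Star P: d = 1/p = 1/0.567″ = 1.764 pc
Star P: M = m − 5 log₁₀ d + 5 = -1.52 − 5·0.2464 + 5 = 2.248
Star Q: p = 23.3 mas = 0.0233″ → d = 1/p = 42.92 pc
Star Q: M = m − 5 log₁₀ d + 5 = 15.81 − 5·1.6326 + 5 = 12.647
ΔM = M_P − M_Q = 2.248 − (12.647) = -10.399; smaller M is more luminous → Star P.
L ratio = 10^(0.4 |ΔM|) = 10^4.160 = 14440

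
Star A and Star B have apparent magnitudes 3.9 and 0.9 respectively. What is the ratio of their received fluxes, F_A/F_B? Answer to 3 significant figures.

F_A/F_B ≈ 0.0631

Δm = 3.9 − (0.9) = 3.0
Flux ratio = 10^(−0.4 Δm) = 10^(−0.4 × 3.0) = 10^-1.200 = 0.06310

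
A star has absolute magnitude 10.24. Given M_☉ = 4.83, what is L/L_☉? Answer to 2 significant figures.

L/L_☉ ≈ 6.9×10^-3

M − M_☉ = 10.24 − 4.83 = 5.410
L/L_☉ = 10^(−0.4 (M − M_☉)) = 10^-2.164 = 6.855×10^-3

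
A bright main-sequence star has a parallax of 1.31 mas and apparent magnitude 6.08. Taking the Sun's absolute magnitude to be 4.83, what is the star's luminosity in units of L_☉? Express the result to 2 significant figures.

d = 1/p = 1000/1.31 mas = 763.4 pc
M = m − 5 log₁₀ d + 5 = 6.08 − 5·2.8827 + 5 = -3.334
M − M_☉ = -3.334 − 4.83 = -8.164
L/L_☉ = 10^(−0.4 × -8.164) = 1843

L/L_☉ ≈ 1800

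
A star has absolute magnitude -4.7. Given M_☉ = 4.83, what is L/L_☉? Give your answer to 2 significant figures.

M − M_☉ = -4.7 − 4.83 = -9.530
L/L_☉ = 10^(−0.4 (M − M_☉)) = 10^3.812 = 6486

L/L_☉ ≈ 6500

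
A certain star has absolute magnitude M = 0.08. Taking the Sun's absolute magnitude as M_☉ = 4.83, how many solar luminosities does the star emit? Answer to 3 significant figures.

M − M_☉ = 0.08 − 4.83 = -4.750
L/L_☉ = 10^(−0.4 (M − M_☉)) = 10^1.900 = 79.43

L/L_☉ ≈ 79.4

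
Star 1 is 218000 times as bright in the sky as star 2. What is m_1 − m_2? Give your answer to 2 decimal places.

m_1 − m_2 ≈ -13.35

Pogson: Δm = −2.5 log₁₀(ratio) = −2.5 log₁₀(218000) = −2.5 × 5.3385 = -13.346
Star 1 is brighter, so it has the smaller magnitude: the difference is negative.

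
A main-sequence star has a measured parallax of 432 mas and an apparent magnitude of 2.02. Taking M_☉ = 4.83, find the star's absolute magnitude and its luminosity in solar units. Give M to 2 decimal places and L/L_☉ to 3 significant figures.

M ≈ 5.20; L/L_☉ ≈ 0.713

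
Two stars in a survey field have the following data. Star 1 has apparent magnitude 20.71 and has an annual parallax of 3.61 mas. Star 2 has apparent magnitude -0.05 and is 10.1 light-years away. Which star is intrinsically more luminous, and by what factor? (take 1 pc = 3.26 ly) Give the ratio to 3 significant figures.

Star 2 is more luminous, by a factor of 25200.

Star 1: p = 3.61 mas = 3.61×10^-3″ → d = 1/p = 277.0 pc
Star 1: M = m − 5 log₁₀ d + 5 = 20.71 − 5·2.4425 + 5 = 13.498
Star 2: d = 10.1 ly / 3.26 = 3.098 pc
Star 2: M = m − 5 log₁₀ d + 5 = -0.05 − 5·0.4911 + 5 = 2.494
ΔM = M_1 − M_2 = 13.498 − (2.494) = 11.003; smaller M is more luminous → Star 2.
L ratio = 10^(0.4 |ΔM|) = 10^4.401 = 25190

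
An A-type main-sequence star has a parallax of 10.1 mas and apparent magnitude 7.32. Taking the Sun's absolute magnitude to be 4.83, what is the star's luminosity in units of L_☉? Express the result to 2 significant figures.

L/L_☉ ≈ 9.9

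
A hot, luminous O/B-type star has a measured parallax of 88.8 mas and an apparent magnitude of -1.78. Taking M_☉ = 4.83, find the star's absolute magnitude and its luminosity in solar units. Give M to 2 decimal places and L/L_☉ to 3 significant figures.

M ≈ -2.04; L/L_☉ ≈ 559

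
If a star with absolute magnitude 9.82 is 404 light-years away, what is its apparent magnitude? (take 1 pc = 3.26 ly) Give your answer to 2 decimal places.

d = 404 ly / 3.26 = 123.9 pc
m = M + 5 log₁₀ d − 5 = 9.82 + 5·2.0932 − 5 = 15.286

m ≈ 15.29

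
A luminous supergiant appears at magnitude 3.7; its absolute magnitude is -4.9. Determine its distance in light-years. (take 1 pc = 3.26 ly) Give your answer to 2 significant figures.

μ = m − M = 8.600
m − M = 5 log₁₀ d − 5
log₁₀ d = (m − M)/5 + 1 = 2.7200
d = 10^2.7200 = 524.8 pc
= 1711 ly

d ≈ 1700 ly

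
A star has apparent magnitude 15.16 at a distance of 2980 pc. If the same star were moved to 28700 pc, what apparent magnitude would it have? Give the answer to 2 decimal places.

Flux ∝ 1/d², so Δm = 5 log₁₀(d₂/d₁) = 5 log₁₀(28700/2980) = 4.918
m₂ = m₁ + Δm = 15.16 + (4.918) = 20.078

m ≈ 20.08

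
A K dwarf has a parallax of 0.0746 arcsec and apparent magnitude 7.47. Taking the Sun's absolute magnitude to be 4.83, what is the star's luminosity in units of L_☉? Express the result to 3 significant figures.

d = 1/p = 1/0.0746″ = 13.40 pc
M = m − 5 log₁₀ d + 5 = 7.47 − 5·1.1273 + 5 = 6.834
M − M_☉ = 6.834 − 4.83 = 2.004
L/L_☉ = 10^(−0.4 × 2.004) = 0.1580

L/L_☉ ≈ 0.158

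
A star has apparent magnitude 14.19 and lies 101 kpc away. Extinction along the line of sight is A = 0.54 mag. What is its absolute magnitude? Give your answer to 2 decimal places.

M ≈ -6.37

d = 101 kpc = 101000 pc
5 log₁₀(d/10 pc) = 5 log₁₀(101000) − 5 = 20.022
M = m − 5 log₁₀(d/10) − A = 14.19 − 20.022 − 0.54 = -6.372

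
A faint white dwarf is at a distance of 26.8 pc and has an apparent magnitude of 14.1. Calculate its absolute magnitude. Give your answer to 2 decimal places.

5 log₁₀(d/10 pc) = 5 log₁₀(26.80) − 5 = 2.141
M = m − 5 log₁₀(d/10) = 14.1 − 2.141 = 11.959

M ≈ 11.96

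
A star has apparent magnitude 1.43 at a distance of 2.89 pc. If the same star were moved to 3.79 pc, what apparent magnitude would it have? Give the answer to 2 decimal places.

m ≈ 2.02

Flux ∝ 1/d², so Δm = 5 log₁₀(d₂/d₁) = 5 log₁₀(3.79/2.89) = 0.589
m₂ = m₁ + Δm = 1.43 + (0.589) = 2.019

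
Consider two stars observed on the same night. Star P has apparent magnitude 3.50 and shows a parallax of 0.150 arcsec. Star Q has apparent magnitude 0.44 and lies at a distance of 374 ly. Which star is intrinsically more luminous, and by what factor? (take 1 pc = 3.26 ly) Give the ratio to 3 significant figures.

Star Q is more luminous, by a factor of 4960.

Star P: d = 1/p = 1/0.150″ = 6.667 pc
Star P: M = m − 5 log₁₀ d + 5 = 3.50 − 5·0.8239 + 5 = 4.380
Star Q: d = 374 ly / 3.26 = 114.7 pc
Star Q: M = m − 5 log₁₀ d + 5 = 0.44 − 5·2.0597 + 5 = -4.858
ΔM = M_P − M_Q = 4.380 − (-4.858) = 9.239; smaller M is more luminous → Star Q.
L ratio = 10^(0.4 |ΔM|) = 10^3.695 = 4960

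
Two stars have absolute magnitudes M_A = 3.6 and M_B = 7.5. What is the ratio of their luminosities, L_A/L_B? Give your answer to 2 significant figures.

L_A/L_B ≈ 36

ΔM = M_A − M_B = -3.9
L_A/L_B = 10^(−0.4 ΔM) = 10^1.560 = 36.31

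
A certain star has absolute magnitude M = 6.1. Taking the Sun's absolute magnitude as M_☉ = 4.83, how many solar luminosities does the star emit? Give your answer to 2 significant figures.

L/L_☉ ≈ 0.31

M − M_☉ = 6.1 − 4.83 = 1.270
L/L_☉ = 10^(−0.4 (M − M_☉)) = 10^-0.508 = 0.3105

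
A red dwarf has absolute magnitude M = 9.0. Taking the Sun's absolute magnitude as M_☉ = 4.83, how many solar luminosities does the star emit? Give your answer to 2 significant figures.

M − M_☉ = 9.0 − 4.83 = 4.170
L/L_☉ = 10^(−0.4 (M − M_☉)) = 10^-1.668 = 0.02148

L/L_☉ ≈ 0.021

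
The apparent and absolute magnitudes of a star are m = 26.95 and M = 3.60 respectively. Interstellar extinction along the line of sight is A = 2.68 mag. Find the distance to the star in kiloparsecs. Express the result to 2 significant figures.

d ≈ 140 kpc

m − M = 5 log₁₀(d/10 pc) + A  ⇒  26.95 − (3.60) − 2.68 = 5 log₁₀(d/10)
20.670 = 5 log₁₀(d/10)
log₁₀ d = (m − M − A)/5 + 1 = 5.1340
d = 10^5.1340 = 136100 pc
= 136.1 kpc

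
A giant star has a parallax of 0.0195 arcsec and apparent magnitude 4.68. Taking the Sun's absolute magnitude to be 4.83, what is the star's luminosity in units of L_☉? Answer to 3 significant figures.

L/L_☉ ≈ 30.2

d = 1/p = 1/0.0195″ = 51.28 pc
M = m − 5 log₁₀ d + 5 = 4.68 − 5·1.7100 + 5 = 1.130
M − M_☉ = 1.130 − 4.83 = -3.700
L/L_☉ = 10^(−0.4 × -3.700) = 30.19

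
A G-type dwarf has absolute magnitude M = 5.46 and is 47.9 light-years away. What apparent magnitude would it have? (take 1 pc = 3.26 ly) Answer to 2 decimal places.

m ≈ 6.30

d = 47.9 ly / 3.26 = 14.69 pc
m = M + 5 log₁₀ d − 5 = 5.46 + 5·1.1671 − 5 = 6.296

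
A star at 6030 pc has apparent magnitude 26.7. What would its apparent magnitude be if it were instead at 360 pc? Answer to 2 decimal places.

Flux ∝ 1/d², so Δm = 5 log₁₀(d₂/d₁) = 5 log₁₀(360/6030) = -6.120
m₂ = m₁ + Δm = 26.7 + (-6.120) = 20.580

m ≈ 20.58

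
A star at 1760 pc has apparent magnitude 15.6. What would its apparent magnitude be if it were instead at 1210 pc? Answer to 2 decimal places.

m ≈ 14.79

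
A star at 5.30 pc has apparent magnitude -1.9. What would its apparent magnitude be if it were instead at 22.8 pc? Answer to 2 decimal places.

m ≈ 1.27

Flux ∝ 1/d², so Δm = 5 log₁₀(d₂/d₁) = 5 log₁₀(22.8/5.30) = 3.168
m₂ = m₁ + Δm = -1.9 + (3.168) = 1.268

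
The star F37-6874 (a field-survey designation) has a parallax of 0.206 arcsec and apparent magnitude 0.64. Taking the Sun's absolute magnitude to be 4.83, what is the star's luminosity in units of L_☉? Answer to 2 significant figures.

d = 1/p = 1/0.206″ = 4.854 pc
M = m − 5 log₁₀ d + 5 = 0.64 − 5·0.6861 + 5 = 2.209
M − M_☉ = 2.209 − 4.83 = -2.621
L/L_☉ = 10^(−0.4 × -2.621) = 11.18

L/L_☉ ≈ 11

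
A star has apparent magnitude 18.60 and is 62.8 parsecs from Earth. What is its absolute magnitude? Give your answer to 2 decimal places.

5 log₁₀(d/10 pc) = 5 log₁₀(62.80) − 5 = 3.990
M = m − 5 log₁₀(d/10) = 18.60 − 3.990 = 14.610

M ≈ 14.61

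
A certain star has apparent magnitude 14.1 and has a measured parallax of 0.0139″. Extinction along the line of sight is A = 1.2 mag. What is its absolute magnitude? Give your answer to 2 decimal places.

d = 1/p = 1/0.0139″ = 71.94 pc
5 log₁₀(d/10 pc) = 5 log₁₀(71.94) − 5 = 4.285
M = m − 5 log₁₀(d/10) − A = 14.1 − 4.285 − 1.2 = 8.615

M ≈ 8.62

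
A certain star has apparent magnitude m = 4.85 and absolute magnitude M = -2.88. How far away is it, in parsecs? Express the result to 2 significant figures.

μ = m − M = 7.730
m − M = 5 log₁₀ d − 5
log₁₀ d = (m − M)/5 + 1 = 2.5460
d = 10^2.5460 = 351.6 pc

d ≈ 350 pc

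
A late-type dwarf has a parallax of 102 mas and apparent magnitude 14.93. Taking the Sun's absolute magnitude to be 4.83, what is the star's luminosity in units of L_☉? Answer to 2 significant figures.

d = 1/p = 1000/102 mas = 9.804 pc
M = m − 5 log₁₀ d + 5 = 14.93 − 5·0.9914 + 5 = 14.973
M − M_☉ = 14.973 − 4.83 = 10.143
L/L_☉ = 10^(−0.4 × 10.143) = 8.766×10^-5

L/L_☉ ≈ 8.8×10^-5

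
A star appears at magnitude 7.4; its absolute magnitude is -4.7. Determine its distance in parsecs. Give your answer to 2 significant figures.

Distance modulus: m − M = 7.4 − (-4.7) = 12.100
m − M = 5 log₁₀ d − 5
log₁₀ d = (m − M)/5 + 1 = 3.4200
d = 10^3.4200 = 2630 pc

d ≈ 2600 pc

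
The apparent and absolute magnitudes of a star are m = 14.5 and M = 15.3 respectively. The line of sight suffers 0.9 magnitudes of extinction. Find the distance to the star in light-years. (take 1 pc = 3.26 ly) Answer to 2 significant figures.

d ≈ 15 ly

m − M = 5 log₁₀(d/10 pc) + A  ⇒  14.5 − (15.3) − 0.9 = 5 log₁₀(d/10)
-1.700 = 5 log₁₀(d/10)
log₁₀ d = (m − M − A)/5 + 1 = 0.6600
d = 10^0.6600 = 4.571 pc
= 14.90 ly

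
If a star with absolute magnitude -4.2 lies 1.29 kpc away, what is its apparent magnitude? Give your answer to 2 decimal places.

m ≈ 6.35

d = 1.29 kpc = 1290 pc
m = M + 5 log₁₀ d − 5 = -4.2 + 5·3.1106 − 5 = 6.353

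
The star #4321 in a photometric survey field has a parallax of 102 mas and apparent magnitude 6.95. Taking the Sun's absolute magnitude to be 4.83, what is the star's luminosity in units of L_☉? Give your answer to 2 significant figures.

L/L_☉ ≈ 0.14

d = 1/p = 1000/102 mas = 9.804 pc
M = m − 5 log₁₀ d + 5 = 6.95 − 5·0.9914 + 5 = 6.993
M − M_☉ = 6.993 − 4.83 = 2.163
L/L_☉ = 10^(−0.4 × 2.163) = 0.1364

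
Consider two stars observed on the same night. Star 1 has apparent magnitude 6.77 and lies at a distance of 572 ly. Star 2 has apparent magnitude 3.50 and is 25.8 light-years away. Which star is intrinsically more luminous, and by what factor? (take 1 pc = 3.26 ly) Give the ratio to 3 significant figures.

Star 1: d = 572 ly / 3.26 = 175.5 pc
Star 1: M = m − 5 log₁₀ d + 5 = 6.77 − 5·2.2442 + 5 = 0.549
Star 2: d = 25.8 ly / 3.26 = 7.914 pc
Star 2: M = m − 5 log₁₀ d + 5 = 3.50 − 5·0.8984 + 5 = 4.008
ΔM = M_1 − M_2 = 0.549 − (4.008) = -3.459; smaller M is more luminous → Star 1.
L ratio = 10^(0.4 |ΔM|) = 10^1.384 = 24.19

Star 1 is more luminous, by a factor of 24.2.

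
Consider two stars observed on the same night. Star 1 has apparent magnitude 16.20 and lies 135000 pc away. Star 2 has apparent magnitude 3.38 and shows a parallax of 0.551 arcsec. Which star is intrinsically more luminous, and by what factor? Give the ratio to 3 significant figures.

Star 1 is more luminous, by a factor of 41200.

Star 1: M = m − 5 log₁₀ d + 5 = 16.20 − 5·5.1303 + 5 = -4.452
Star 2: d = 1/p = 1/0.551″ = 1.815 pc
Star 2: M = m − 5 log₁₀ d + 5 = 3.38 − 5·0.2588 + 5 = 7.086
ΔM = M_1 − M_2 = -4.452 − (7.086) = -11.537; smaller M is more luminous → Star 1.
L ratio = 10^(0.4 |ΔM|) = 10^4.615 = 41210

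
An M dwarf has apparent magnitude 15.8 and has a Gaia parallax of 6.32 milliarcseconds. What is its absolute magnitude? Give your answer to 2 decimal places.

M ≈ 9.80

p = 6.32 mas = 6.32×10^-3″ → d = 1/p = 158.2 pc
5 log₁₀(d/10 pc) = 5 log₁₀(158.2) − 5 = 5.996
M = m − 5 log₁₀(d/10) = 15.8 − 5.996 = 9.804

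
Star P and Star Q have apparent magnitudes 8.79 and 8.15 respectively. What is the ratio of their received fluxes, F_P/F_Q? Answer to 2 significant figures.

Δm = 8.79 − (8.15) = 0.64
Flux ratio = 10^(−0.4 Δm) = 10^(−0.4 × 0.64) = 10^-0.256 = 0.5546

F_P/F_Q ≈ 0.55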